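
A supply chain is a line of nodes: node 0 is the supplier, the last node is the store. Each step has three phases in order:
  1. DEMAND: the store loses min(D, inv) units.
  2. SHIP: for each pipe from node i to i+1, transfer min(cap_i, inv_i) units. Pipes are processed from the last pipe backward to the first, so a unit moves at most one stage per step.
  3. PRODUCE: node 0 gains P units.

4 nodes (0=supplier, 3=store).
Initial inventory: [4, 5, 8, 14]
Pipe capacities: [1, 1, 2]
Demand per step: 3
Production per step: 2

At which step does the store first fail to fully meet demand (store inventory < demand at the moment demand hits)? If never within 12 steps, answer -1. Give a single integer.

Step 1: demand=3,sold=3 ship[2->3]=2 ship[1->2]=1 ship[0->1]=1 prod=2 -> [5 5 7 13]
Step 2: demand=3,sold=3 ship[2->3]=2 ship[1->2]=1 ship[0->1]=1 prod=2 -> [6 5 6 12]
Step 3: demand=3,sold=3 ship[2->3]=2 ship[1->2]=1 ship[0->1]=1 prod=2 -> [7 5 5 11]
Step 4: demand=3,sold=3 ship[2->3]=2 ship[1->2]=1 ship[0->1]=1 prod=2 -> [8 5 4 10]
Step 5: demand=3,sold=3 ship[2->3]=2 ship[1->2]=1 ship[0->1]=1 prod=2 -> [9 5 3 9]
Step 6: demand=3,sold=3 ship[2->3]=2 ship[1->2]=1 ship[0->1]=1 prod=2 -> [10 5 2 8]
Step 7: demand=3,sold=3 ship[2->3]=2 ship[1->2]=1 ship[0->1]=1 prod=2 -> [11 5 1 7]
Step 8: demand=3,sold=3 ship[2->3]=1 ship[1->2]=1 ship[0->1]=1 prod=2 -> [12 5 1 5]
Step 9: demand=3,sold=3 ship[2->3]=1 ship[1->2]=1 ship[0->1]=1 prod=2 -> [13 5 1 3]
Step 10: demand=3,sold=3 ship[2->3]=1 ship[1->2]=1 ship[0->1]=1 prod=2 -> [14 5 1 1]
Step 11: demand=3,sold=1 ship[2->3]=1 ship[1->2]=1 ship[0->1]=1 prod=2 -> [15 5 1 1]
Step 12: demand=3,sold=1 ship[2->3]=1 ship[1->2]=1 ship[0->1]=1 prod=2 -> [16 5 1 1]
First stockout at step 11

11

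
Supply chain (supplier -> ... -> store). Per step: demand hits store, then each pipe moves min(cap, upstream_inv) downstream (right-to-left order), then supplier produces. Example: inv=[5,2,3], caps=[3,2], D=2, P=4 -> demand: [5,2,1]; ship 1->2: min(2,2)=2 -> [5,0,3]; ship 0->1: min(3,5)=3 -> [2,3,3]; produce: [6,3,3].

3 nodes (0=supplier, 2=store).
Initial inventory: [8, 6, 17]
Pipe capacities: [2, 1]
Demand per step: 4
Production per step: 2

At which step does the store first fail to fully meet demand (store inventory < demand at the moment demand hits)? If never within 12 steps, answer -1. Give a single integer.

Step 1: demand=4,sold=4 ship[1->2]=1 ship[0->1]=2 prod=2 -> [8 7 14]
Step 2: demand=4,sold=4 ship[1->2]=1 ship[0->1]=2 prod=2 -> [8 8 11]
Step 3: demand=4,sold=4 ship[1->2]=1 ship[0->1]=2 prod=2 -> [8 9 8]
Step 4: demand=4,sold=4 ship[1->2]=1 ship[0->1]=2 prod=2 -> [8 10 5]
Step 5: demand=4,sold=4 ship[1->2]=1 ship[0->1]=2 prod=2 -> [8 11 2]
Step 6: demand=4,sold=2 ship[1->2]=1 ship[0->1]=2 prod=2 -> [8 12 1]
Step 7: demand=4,sold=1 ship[1->2]=1 ship[0->1]=2 prod=2 -> [8 13 1]
Step 8: demand=4,sold=1 ship[1->2]=1 ship[0->1]=2 prod=2 -> [8 14 1]
Step 9: demand=4,sold=1 ship[1->2]=1 ship[0->1]=2 prod=2 -> [8 15 1]
Step 10: demand=4,sold=1 ship[1->2]=1 ship[0->1]=2 prod=2 -> [8 16 1]
Step 11: demand=4,sold=1 ship[1->2]=1 ship[0->1]=2 prod=2 -> [8 17 1]
Step 12: demand=4,sold=1 ship[1->2]=1 ship[0->1]=2 prod=2 -> [8 18 1]
First stockout at step 6

6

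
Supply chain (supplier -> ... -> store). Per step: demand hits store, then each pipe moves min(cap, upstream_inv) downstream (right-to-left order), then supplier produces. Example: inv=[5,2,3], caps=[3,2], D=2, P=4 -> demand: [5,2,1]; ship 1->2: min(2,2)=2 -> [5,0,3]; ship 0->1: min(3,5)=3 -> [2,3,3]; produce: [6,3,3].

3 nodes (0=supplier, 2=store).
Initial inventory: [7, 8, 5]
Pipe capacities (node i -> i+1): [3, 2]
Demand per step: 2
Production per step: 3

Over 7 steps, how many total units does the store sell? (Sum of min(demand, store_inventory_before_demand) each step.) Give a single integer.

Step 1: sold=2 (running total=2) -> [7 9 5]
Step 2: sold=2 (running total=4) -> [7 10 5]
Step 3: sold=2 (running total=6) -> [7 11 5]
Step 4: sold=2 (running total=8) -> [7 12 5]
Step 5: sold=2 (running total=10) -> [7 13 5]
Step 6: sold=2 (running total=12) -> [7 14 5]
Step 7: sold=2 (running total=14) -> [7 15 5]

Answer: 14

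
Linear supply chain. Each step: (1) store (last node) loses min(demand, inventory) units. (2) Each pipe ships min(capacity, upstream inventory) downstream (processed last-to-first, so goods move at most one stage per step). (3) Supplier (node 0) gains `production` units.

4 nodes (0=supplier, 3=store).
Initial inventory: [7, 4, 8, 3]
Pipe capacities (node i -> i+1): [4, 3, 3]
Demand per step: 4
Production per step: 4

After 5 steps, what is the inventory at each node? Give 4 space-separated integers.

Step 1: demand=4,sold=3 ship[2->3]=3 ship[1->2]=3 ship[0->1]=4 prod=4 -> inv=[7 5 8 3]
Step 2: demand=4,sold=3 ship[2->3]=3 ship[1->2]=3 ship[0->1]=4 prod=4 -> inv=[7 6 8 3]
Step 3: demand=4,sold=3 ship[2->3]=3 ship[1->2]=3 ship[0->1]=4 prod=4 -> inv=[7 7 8 3]
Step 4: demand=4,sold=3 ship[2->3]=3 ship[1->2]=3 ship[0->1]=4 prod=4 -> inv=[7 8 8 3]
Step 5: demand=4,sold=3 ship[2->3]=3 ship[1->2]=3 ship[0->1]=4 prod=4 -> inv=[7 9 8 3]

7 9 8 3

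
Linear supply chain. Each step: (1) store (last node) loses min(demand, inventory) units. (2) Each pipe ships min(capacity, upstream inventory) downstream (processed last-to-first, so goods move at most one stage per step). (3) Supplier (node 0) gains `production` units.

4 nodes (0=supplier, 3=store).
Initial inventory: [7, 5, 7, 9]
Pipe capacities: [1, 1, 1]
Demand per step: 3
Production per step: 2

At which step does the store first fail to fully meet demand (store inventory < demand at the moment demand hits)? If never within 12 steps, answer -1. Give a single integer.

Step 1: demand=3,sold=3 ship[2->3]=1 ship[1->2]=1 ship[0->1]=1 prod=2 -> [8 5 7 7]
Step 2: demand=3,sold=3 ship[2->3]=1 ship[1->2]=1 ship[0->1]=1 prod=2 -> [9 5 7 5]
Step 3: demand=3,sold=3 ship[2->3]=1 ship[1->2]=1 ship[0->1]=1 prod=2 -> [10 5 7 3]
Step 4: demand=3,sold=3 ship[2->3]=1 ship[1->2]=1 ship[0->1]=1 prod=2 -> [11 5 7 1]
Step 5: demand=3,sold=1 ship[2->3]=1 ship[1->2]=1 ship[0->1]=1 prod=2 -> [12 5 7 1]
Step 6: demand=3,sold=1 ship[2->3]=1 ship[1->2]=1 ship[0->1]=1 prod=2 -> [13 5 7 1]
Step 7: demand=3,sold=1 ship[2->3]=1 ship[1->2]=1 ship[0->1]=1 prod=2 -> [14 5 7 1]
Step 8: demand=3,sold=1 ship[2->3]=1 ship[1->2]=1 ship[0->1]=1 prod=2 -> [15 5 7 1]
Step 9: demand=3,sold=1 ship[2->3]=1 ship[1->2]=1 ship[0->1]=1 prod=2 -> [16 5 7 1]
Step 10: demand=3,sold=1 ship[2->3]=1 ship[1->2]=1 ship[0->1]=1 prod=2 -> [17 5 7 1]
Step 11: demand=3,sold=1 ship[2->3]=1 ship[1->2]=1 ship[0->1]=1 prod=2 -> [18 5 7 1]
Step 12: demand=3,sold=1 ship[2->3]=1 ship[1->2]=1 ship[0->1]=1 prod=2 -> [19 5 7 1]
First stockout at step 5

5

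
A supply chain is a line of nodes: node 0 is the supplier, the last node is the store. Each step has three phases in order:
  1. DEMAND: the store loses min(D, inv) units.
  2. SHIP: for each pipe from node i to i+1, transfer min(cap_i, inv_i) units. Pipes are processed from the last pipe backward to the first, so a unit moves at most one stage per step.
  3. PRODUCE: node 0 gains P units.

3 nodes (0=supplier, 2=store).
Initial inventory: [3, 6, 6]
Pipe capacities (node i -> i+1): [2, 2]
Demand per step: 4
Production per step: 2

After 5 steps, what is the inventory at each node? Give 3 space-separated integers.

Step 1: demand=4,sold=4 ship[1->2]=2 ship[0->1]=2 prod=2 -> inv=[3 6 4]
Step 2: demand=4,sold=4 ship[1->2]=2 ship[0->1]=2 prod=2 -> inv=[3 6 2]
Step 3: demand=4,sold=2 ship[1->2]=2 ship[0->1]=2 prod=2 -> inv=[3 6 2]
Step 4: demand=4,sold=2 ship[1->2]=2 ship[0->1]=2 prod=2 -> inv=[3 6 2]
Step 5: demand=4,sold=2 ship[1->2]=2 ship[0->1]=2 prod=2 -> inv=[3 6 2]

3 6 2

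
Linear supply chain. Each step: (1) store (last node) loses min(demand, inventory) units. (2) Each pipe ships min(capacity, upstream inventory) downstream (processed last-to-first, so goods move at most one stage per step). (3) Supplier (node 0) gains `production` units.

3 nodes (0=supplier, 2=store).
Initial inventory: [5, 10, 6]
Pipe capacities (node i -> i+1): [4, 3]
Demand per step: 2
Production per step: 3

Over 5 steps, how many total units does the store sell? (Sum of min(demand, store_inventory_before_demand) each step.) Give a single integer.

Answer: 10

Derivation:
Step 1: sold=2 (running total=2) -> [4 11 7]
Step 2: sold=2 (running total=4) -> [3 12 8]
Step 3: sold=2 (running total=6) -> [3 12 9]
Step 4: sold=2 (running total=8) -> [3 12 10]
Step 5: sold=2 (running total=10) -> [3 12 11]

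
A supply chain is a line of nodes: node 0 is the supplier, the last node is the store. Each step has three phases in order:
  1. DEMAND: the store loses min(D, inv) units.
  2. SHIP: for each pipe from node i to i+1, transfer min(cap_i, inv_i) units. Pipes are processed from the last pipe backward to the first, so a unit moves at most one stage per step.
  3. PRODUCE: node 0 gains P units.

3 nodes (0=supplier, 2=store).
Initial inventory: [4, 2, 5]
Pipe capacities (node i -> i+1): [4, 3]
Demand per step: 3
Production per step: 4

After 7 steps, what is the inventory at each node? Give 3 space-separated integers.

Step 1: demand=3,sold=3 ship[1->2]=2 ship[0->1]=4 prod=4 -> inv=[4 4 4]
Step 2: demand=3,sold=3 ship[1->2]=3 ship[0->1]=4 prod=4 -> inv=[4 5 4]
Step 3: demand=3,sold=3 ship[1->2]=3 ship[0->1]=4 prod=4 -> inv=[4 6 4]
Step 4: demand=3,sold=3 ship[1->2]=3 ship[0->1]=4 prod=4 -> inv=[4 7 4]
Step 5: demand=3,sold=3 ship[1->2]=3 ship[0->1]=4 prod=4 -> inv=[4 8 4]
Step 6: demand=3,sold=3 ship[1->2]=3 ship[0->1]=4 prod=4 -> inv=[4 9 4]
Step 7: demand=3,sold=3 ship[1->2]=3 ship[0->1]=4 prod=4 -> inv=[4 10 4]

4 10 4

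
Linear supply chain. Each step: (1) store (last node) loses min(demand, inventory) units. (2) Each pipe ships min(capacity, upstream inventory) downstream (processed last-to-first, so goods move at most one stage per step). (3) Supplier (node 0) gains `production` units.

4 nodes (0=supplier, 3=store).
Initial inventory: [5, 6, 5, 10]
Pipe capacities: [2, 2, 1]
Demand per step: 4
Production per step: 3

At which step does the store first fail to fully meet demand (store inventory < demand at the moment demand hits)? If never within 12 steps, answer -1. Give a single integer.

Step 1: demand=4,sold=4 ship[2->3]=1 ship[1->2]=2 ship[0->1]=2 prod=3 -> [6 6 6 7]
Step 2: demand=4,sold=4 ship[2->3]=1 ship[1->2]=2 ship[0->1]=2 prod=3 -> [7 6 7 4]
Step 3: demand=4,sold=4 ship[2->3]=1 ship[1->2]=2 ship[0->1]=2 prod=3 -> [8 6 8 1]
Step 4: demand=4,sold=1 ship[2->3]=1 ship[1->2]=2 ship[0->1]=2 prod=3 -> [9 6 9 1]
Step 5: demand=4,sold=1 ship[2->3]=1 ship[1->2]=2 ship[0->1]=2 prod=3 -> [10 6 10 1]
Step 6: demand=4,sold=1 ship[2->3]=1 ship[1->2]=2 ship[0->1]=2 prod=3 -> [11 6 11 1]
Step 7: demand=4,sold=1 ship[2->3]=1 ship[1->2]=2 ship[0->1]=2 prod=3 -> [12 6 12 1]
Step 8: demand=4,sold=1 ship[2->3]=1 ship[1->2]=2 ship[0->1]=2 prod=3 -> [13 6 13 1]
Step 9: demand=4,sold=1 ship[2->3]=1 ship[1->2]=2 ship[0->1]=2 prod=3 -> [14 6 14 1]
Step 10: demand=4,sold=1 ship[2->3]=1 ship[1->2]=2 ship[0->1]=2 prod=3 -> [15 6 15 1]
Step 11: demand=4,sold=1 ship[2->3]=1 ship[1->2]=2 ship[0->1]=2 prod=3 -> [16 6 16 1]
Step 12: demand=4,sold=1 ship[2->3]=1 ship[1->2]=2 ship[0->1]=2 prod=3 -> [17 6 17 1]
First stockout at step 4

4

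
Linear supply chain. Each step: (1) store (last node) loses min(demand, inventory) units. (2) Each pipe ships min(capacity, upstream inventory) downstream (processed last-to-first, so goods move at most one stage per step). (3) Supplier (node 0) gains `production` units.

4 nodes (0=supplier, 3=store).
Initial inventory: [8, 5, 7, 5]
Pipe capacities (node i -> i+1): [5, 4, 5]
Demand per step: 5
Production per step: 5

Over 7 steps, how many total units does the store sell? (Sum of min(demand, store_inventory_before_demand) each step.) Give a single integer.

Step 1: sold=5 (running total=5) -> [8 6 6 5]
Step 2: sold=5 (running total=10) -> [8 7 5 5]
Step 3: sold=5 (running total=15) -> [8 8 4 5]
Step 4: sold=5 (running total=20) -> [8 9 4 4]
Step 5: sold=4 (running total=24) -> [8 10 4 4]
Step 6: sold=4 (running total=28) -> [8 11 4 4]
Step 7: sold=4 (running total=32) -> [8 12 4 4]

Answer: 32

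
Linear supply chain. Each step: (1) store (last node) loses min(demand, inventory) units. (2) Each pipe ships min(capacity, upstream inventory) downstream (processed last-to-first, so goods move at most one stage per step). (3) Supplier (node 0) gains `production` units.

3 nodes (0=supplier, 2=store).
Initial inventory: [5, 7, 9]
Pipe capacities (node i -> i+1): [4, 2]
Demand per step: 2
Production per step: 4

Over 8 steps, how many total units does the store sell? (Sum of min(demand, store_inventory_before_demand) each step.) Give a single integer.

Step 1: sold=2 (running total=2) -> [5 9 9]
Step 2: sold=2 (running total=4) -> [5 11 9]
Step 3: sold=2 (running total=6) -> [5 13 9]
Step 4: sold=2 (running total=8) -> [5 15 9]
Step 5: sold=2 (running total=10) -> [5 17 9]
Step 6: sold=2 (running total=12) -> [5 19 9]
Step 7: sold=2 (running total=14) -> [5 21 9]
Step 8: sold=2 (running total=16) -> [5 23 9]

Answer: 16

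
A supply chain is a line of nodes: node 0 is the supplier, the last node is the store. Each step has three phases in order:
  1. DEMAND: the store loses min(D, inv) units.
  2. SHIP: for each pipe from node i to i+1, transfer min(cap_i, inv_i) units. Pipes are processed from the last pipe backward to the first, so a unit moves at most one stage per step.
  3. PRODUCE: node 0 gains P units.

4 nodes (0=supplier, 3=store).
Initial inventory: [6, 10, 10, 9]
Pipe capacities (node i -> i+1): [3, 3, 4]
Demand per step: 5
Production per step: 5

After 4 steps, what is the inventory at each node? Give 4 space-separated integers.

Step 1: demand=5,sold=5 ship[2->3]=4 ship[1->2]=3 ship[0->1]=3 prod=5 -> inv=[8 10 9 8]
Step 2: demand=5,sold=5 ship[2->3]=4 ship[1->2]=3 ship[0->1]=3 prod=5 -> inv=[10 10 8 7]
Step 3: demand=5,sold=5 ship[2->3]=4 ship[1->2]=3 ship[0->1]=3 prod=5 -> inv=[12 10 7 6]
Step 4: demand=5,sold=5 ship[2->3]=4 ship[1->2]=3 ship[0->1]=3 prod=5 -> inv=[14 10 6 5]

14 10 6 5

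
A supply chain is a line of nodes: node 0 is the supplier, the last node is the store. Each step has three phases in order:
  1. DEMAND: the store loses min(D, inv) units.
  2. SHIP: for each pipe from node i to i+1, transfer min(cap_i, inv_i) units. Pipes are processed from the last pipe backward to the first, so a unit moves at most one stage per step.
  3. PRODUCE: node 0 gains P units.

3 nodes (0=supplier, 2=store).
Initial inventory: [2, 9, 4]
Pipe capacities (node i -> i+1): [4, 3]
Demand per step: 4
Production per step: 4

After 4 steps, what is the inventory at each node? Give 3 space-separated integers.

Step 1: demand=4,sold=4 ship[1->2]=3 ship[0->1]=2 prod=4 -> inv=[4 8 3]
Step 2: demand=4,sold=3 ship[1->2]=3 ship[0->1]=4 prod=4 -> inv=[4 9 3]
Step 3: demand=4,sold=3 ship[1->2]=3 ship[0->1]=4 prod=4 -> inv=[4 10 3]
Step 4: demand=4,sold=3 ship[1->2]=3 ship[0->1]=4 prod=4 -> inv=[4 11 3]

4 11 3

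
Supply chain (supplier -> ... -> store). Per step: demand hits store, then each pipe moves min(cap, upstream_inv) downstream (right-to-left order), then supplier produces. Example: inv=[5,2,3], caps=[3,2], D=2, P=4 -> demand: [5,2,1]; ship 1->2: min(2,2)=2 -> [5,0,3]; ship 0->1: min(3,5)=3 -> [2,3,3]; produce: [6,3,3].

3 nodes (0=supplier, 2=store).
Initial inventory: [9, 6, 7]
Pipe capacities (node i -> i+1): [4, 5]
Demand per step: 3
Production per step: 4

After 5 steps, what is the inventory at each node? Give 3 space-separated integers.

Step 1: demand=3,sold=3 ship[1->2]=5 ship[0->1]=4 prod=4 -> inv=[9 5 9]
Step 2: demand=3,sold=3 ship[1->2]=5 ship[0->1]=4 prod=4 -> inv=[9 4 11]
Step 3: demand=3,sold=3 ship[1->2]=4 ship[0->1]=4 prod=4 -> inv=[9 4 12]
Step 4: demand=3,sold=3 ship[1->2]=4 ship[0->1]=4 prod=4 -> inv=[9 4 13]
Step 5: demand=3,sold=3 ship[1->2]=4 ship[0->1]=4 prod=4 -> inv=[9 4 14]

9 4 14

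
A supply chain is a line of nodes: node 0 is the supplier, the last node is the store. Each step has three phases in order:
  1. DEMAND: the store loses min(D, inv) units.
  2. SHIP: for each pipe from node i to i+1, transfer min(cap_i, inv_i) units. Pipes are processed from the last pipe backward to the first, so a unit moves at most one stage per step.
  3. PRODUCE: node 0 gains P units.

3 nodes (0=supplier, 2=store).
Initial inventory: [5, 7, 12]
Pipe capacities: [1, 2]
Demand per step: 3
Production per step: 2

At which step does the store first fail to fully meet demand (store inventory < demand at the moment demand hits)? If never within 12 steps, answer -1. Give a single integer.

Step 1: demand=3,sold=3 ship[1->2]=2 ship[0->1]=1 prod=2 -> [6 6 11]
Step 2: demand=3,sold=3 ship[1->2]=2 ship[0->1]=1 prod=2 -> [7 5 10]
Step 3: demand=3,sold=3 ship[1->2]=2 ship[0->1]=1 prod=2 -> [8 4 9]
Step 4: demand=3,sold=3 ship[1->2]=2 ship[0->1]=1 prod=2 -> [9 3 8]
Step 5: demand=3,sold=3 ship[1->2]=2 ship[0->1]=1 prod=2 -> [10 2 7]
Step 6: demand=3,sold=3 ship[1->2]=2 ship[0->1]=1 prod=2 -> [11 1 6]
Step 7: demand=3,sold=3 ship[1->2]=1 ship[0->1]=1 prod=2 -> [12 1 4]
Step 8: demand=3,sold=3 ship[1->2]=1 ship[0->1]=1 prod=2 -> [13 1 2]
Step 9: demand=3,sold=2 ship[1->2]=1 ship[0->1]=1 prod=2 -> [14 1 1]
Step 10: demand=3,sold=1 ship[1->2]=1 ship[0->1]=1 prod=2 -> [15 1 1]
Step 11: demand=3,sold=1 ship[1->2]=1 ship[0->1]=1 prod=2 -> [16 1 1]
Step 12: demand=3,sold=1 ship[1->2]=1 ship[0->1]=1 prod=2 -> [17 1 1]
First stockout at step 9

9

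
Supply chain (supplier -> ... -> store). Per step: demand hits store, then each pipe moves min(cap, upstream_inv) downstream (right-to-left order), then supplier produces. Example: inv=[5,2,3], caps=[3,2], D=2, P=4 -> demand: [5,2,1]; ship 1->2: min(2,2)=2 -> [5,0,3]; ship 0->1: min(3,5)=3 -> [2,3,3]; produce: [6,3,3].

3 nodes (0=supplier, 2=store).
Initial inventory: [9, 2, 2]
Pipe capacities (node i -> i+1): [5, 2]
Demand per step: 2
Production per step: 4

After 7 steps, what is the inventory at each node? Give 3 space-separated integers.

Step 1: demand=2,sold=2 ship[1->2]=2 ship[0->1]=5 prod=4 -> inv=[8 5 2]
Step 2: demand=2,sold=2 ship[1->2]=2 ship[0->1]=5 prod=4 -> inv=[7 8 2]
Step 3: demand=2,sold=2 ship[1->2]=2 ship[0->1]=5 prod=4 -> inv=[6 11 2]
Step 4: demand=2,sold=2 ship[1->2]=2 ship[0->1]=5 prod=4 -> inv=[5 14 2]
Step 5: demand=2,sold=2 ship[1->2]=2 ship[0->1]=5 prod=4 -> inv=[4 17 2]
Step 6: demand=2,sold=2 ship[1->2]=2 ship[0->1]=4 prod=4 -> inv=[4 19 2]
Step 7: demand=2,sold=2 ship[1->2]=2 ship[0->1]=4 prod=4 -> inv=[4 21 2]

4 21 2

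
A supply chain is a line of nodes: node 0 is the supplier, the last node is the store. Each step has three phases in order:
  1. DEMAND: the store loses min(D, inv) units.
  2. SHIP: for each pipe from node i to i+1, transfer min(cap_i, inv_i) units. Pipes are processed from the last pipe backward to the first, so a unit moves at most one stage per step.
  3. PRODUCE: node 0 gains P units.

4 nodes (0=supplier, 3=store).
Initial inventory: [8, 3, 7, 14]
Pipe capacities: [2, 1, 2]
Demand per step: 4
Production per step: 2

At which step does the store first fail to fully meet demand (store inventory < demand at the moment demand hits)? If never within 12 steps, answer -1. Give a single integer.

Step 1: demand=4,sold=4 ship[2->3]=2 ship[1->2]=1 ship[0->1]=2 prod=2 -> [8 4 6 12]
Step 2: demand=4,sold=4 ship[2->3]=2 ship[1->2]=1 ship[0->1]=2 prod=2 -> [8 5 5 10]
Step 3: demand=4,sold=4 ship[2->3]=2 ship[1->2]=1 ship[0->1]=2 prod=2 -> [8 6 4 8]
Step 4: demand=4,sold=4 ship[2->3]=2 ship[1->2]=1 ship[0->1]=2 prod=2 -> [8 7 3 6]
Step 5: demand=4,sold=4 ship[2->3]=2 ship[1->2]=1 ship[0->1]=2 prod=2 -> [8 8 2 4]
Step 6: demand=4,sold=4 ship[2->3]=2 ship[1->2]=1 ship[0->1]=2 prod=2 -> [8 9 1 2]
Step 7: demand=4,sold=2 ship[2->3]=1 ship[1->2]=1 ship[0->1]=2 prod=2 -> [8 10 1 1]
Step 8: demand=4,sold=1 ship[2->3]=1 ship[1->2]=1 ship[0->1]=2 prod=2 -> [8 11 1 1]
Step 9: demand=4,sold=1 ship[2->3]=1 ship[1->2]=1 ship[0->1]=2 prod=2 -> [8 12 1 1]
Step 10: demand=4,sold=1 ship[2->3]=1 ship[1->2]=1 ship[0->1]=2 prod=2 -> [8 13 1 1]
Step 11: demand=4,sold=1 ship[2->3]=1 ship[1->2]=1 ship[0->1]=2 prod=2 -> [8 14 1 1]
Step 12: demand=4,sold=1 ship[2->3]=1 ship[1->2]=1 ship[0->1]=2 prod=2 -> [8 15 1 1]
First stockout at step 7

7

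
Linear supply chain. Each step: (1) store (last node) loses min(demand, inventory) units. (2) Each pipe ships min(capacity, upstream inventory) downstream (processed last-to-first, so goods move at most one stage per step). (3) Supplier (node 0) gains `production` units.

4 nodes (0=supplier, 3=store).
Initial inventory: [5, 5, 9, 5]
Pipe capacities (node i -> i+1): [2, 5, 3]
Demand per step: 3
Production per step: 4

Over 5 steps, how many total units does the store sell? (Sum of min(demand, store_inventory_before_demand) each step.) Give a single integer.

Step 1: sold=3 (running total=3) -> [7 2 11 5]
Step 2: sold=3 (running total=6) -> [9 2 10 5]
Step 3: sold=3 (running total=9) -> [11 2 9 5]
Step 4: sold=3 (running total=12) -> [13 2 8 5]
Step 5: sold=3 (running total=15) -> [15 2 7 5]

Answer: 15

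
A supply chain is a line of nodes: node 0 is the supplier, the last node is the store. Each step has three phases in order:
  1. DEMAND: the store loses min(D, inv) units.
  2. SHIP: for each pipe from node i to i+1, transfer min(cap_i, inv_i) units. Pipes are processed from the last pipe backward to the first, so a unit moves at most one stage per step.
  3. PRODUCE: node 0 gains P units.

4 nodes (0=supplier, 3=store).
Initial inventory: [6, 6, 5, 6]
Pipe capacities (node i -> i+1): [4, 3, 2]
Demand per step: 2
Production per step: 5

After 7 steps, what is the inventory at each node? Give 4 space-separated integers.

Step 1: demand=2,sold=2 ship[2->3]=2 ship[1->2]=3 ship[0->1]=4 prod=5 -> inv=[7 7 6 6]
Step 2: demand=2,sold=2 ship[2->3]=2 ship[1->2]=3 ship[0->1]=4 prod=5 -> inv=[8 8 7 6]
Step 3: demand=2,sold=2 ship[2->3]=2 ship[1->2]=3 ship[0->1]=4 prod=5 -> inv=[9 9 8 6]
Step 4: demand=2,sold=2 ship[2->3]=2 ship[1->2]=3 ship[0->1]=4 prod=5 -> inv=[10 10 9 6]
Step 5: demand=2,sold=2 ship[2->3]=2 ship[1->2]=3 ship[0->1]=4 prod=5 -> inv=[11 11 10 6]
Step 6: demand=2,sold=2 ship[2->3]=2 ship[1->2]=3 ship[0->1]=4 prod=5 -> inv=[12 12 11 6]
Step 7: demand=2,sold=2 ship[2->3]=2 ship[1->2]=3 ship[0->1]=4 prod=5 -> inv=[13 13 12 6]

13 13 12 6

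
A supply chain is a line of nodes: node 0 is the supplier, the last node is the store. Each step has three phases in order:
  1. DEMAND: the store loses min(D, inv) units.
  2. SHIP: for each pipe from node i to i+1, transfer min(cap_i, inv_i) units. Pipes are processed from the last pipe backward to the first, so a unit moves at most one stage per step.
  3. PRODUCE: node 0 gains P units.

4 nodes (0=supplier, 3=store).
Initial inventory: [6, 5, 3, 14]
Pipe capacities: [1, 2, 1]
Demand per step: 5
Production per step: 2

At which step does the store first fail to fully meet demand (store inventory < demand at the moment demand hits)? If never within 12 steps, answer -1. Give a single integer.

Step 1: demand=5,sold=5 ship[2->3]=1 ship[1->2]=2 ship[0->1]=1 prod=2 -> [7 4 4 10]
Step 2: demand=5,sold=5 ship[2->3]=1 ship[1->2]=2 ship[0->1]=1 prod=2 -> [8 3 5 6]
Step 3: demand=5,sold=5 ship[2->3]=1 ship[1->2]=2 ship[0->1]=1 prod=2 -> [9 2 6 2]
Step 4: demand=5,sold=2 ship[2->3]=1 ship[1->2]=2 ship[0->1]=1 prod=2 -> [10 1 7 1]
Step 5: demand=5,sold=1 ship[2->3]=1 ship[1->2]=1 ship[0->1]=1 prod=2 -> [11 1 7 1]
Step 6: demand=5,sold=1 ship[2->3]=1 ship[1->2]=1 ship[0->1]=1 prod=2 -> [12 1 7 1]
Step 7: demand=5,sold=1 ship[2->3]=1 ship[1->2]=1 ship[0->1]=1 prod=2 -> [13 1 7 1]
Step 8: demand=5,sold=1 ship[2->3]=1 ship[1->2]=1 ship[0->1]=1 prod=2 -> [14 1 7 1]
Step 9: demand=5,sold=1 ship[2->3]=1 ship[1->2]=1 ship[0->1]=1 prod=2 -> [15 1 7 1]
Step 10: demand=5,sold=1 ship[2->3]=1 ship[1->2]=1 ship[0->1]=1 prod=2 -> [16 1 7 1]
Step 11: demand=5,sold=1 ship[2->3]=1 ship[1->2]=1 ship[0->1]=1 prod=2 -> [17 1 7 1]
Step 12: demand=5,sold=1 ship[2->3]=1 ship[1->2]=1 ship[0->1]=1 prod=2 -> [18 1 7 1]
First stockout at step 4

4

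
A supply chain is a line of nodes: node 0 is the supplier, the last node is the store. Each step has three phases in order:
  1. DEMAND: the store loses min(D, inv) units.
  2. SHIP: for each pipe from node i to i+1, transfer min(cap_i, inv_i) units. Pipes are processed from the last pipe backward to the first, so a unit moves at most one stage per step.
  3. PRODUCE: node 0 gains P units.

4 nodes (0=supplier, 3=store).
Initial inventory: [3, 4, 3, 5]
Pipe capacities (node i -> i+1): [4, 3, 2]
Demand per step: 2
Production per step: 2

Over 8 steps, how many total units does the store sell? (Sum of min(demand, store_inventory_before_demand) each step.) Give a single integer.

Step 1: sold=2 (running total=2) -> [2 4 4 5]
Step 2: sold=2 (running total=4) -> [2 3 5 5]
Step 3: sold=2 (running total=6) -> [2 2 6 5]
Step 4: sold=2 (running total=8) -> [2 2 6 5]
Step 5: sold=2 (running total=10) -> [2 2 6 5]
Step 6: sold=2 (running total=12) -> [2 2 6 5]
Step 7: sold=2 (running total=14) -> [2 2 6 5]
Step 8: sold=2 (running total=16) -> [2 2 6 5]

Answer: 16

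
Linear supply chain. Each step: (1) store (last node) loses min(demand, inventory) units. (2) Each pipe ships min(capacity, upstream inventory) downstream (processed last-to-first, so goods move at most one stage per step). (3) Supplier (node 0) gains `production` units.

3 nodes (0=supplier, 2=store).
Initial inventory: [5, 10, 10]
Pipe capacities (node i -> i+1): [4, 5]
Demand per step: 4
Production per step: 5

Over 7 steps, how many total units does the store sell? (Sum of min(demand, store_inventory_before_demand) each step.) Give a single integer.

Step 1: sold=4 (running total=4) -> [6 9 11]
Step 2: sold=4 (running total=8) -> [7 8 12]
Step 3: sold=4 (running total=12) -> [8 7 13]
Step 4: sold=4 (running total=16) -> [9 6 14]
Step 5: sold=4 (running total=20) -> [10 5 15]
Step 6: sold=4 (running total=24) -> [11 4 16]
Step 7: sold=4 (running total=28) -> [12 4 16]

Answer: 28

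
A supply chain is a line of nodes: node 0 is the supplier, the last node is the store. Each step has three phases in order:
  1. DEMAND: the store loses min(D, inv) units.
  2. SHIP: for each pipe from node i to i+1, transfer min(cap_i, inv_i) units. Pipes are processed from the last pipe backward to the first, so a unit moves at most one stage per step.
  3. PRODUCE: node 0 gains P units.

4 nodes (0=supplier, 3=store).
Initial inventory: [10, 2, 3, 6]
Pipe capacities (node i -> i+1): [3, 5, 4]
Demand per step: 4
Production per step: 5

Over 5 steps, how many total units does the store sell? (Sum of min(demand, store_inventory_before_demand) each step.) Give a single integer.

Answer: 17

Derivation:
Step 1: sold=4 (running total=4) -> [12 3 2 5]
Step 2: sold=4 (running total=8) -> [14 3 3 3]
Step 3: sold=3 (running total=11) -> [16 3 3 3]
Step 4: sold=3 (running total=14) -> [18 3 3 3]
Step 5: sold=3 (running total=17) -> [20 3 3 3]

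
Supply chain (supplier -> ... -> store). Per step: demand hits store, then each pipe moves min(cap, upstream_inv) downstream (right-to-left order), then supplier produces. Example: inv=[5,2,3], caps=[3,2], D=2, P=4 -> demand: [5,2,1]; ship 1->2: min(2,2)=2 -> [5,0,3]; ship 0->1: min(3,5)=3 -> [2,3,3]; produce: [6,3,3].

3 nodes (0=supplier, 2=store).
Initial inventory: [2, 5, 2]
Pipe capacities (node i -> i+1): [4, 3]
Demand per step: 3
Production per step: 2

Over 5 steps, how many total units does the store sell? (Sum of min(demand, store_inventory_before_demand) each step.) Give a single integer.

Answer: 13

Derivation:
Step 1: sold=2 (running total=2) -> [2 4 3]
Step 2: sold=3 (running total=5) -> [2 3 3]
Step 3: sold=3 (running total=8) -> [2 2 3]
Step 4: sold=3 (running total=11) -> [2 2 2]
Step 5: sold=2 (running total=13) -> [2 2 2]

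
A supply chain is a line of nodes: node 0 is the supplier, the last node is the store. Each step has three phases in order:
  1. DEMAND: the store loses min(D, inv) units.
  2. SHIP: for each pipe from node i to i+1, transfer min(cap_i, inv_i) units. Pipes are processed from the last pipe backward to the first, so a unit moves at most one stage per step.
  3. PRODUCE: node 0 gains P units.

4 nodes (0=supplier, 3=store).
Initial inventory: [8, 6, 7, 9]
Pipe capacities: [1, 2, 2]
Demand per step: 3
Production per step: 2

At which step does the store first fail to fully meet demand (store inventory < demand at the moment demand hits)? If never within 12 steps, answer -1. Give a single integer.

Step 1: demand=3,sold=3 ship[2->3]=2 ship[1->2]=2 ship[0->1]=1 prod=2 -> [9 5 7 8]
Step 2: demand=3,sold=3 ship[2->3]=2 ship[1->2]=2 ship[0->1]=1 prod=2 -> [10 4 7 7]
Step 3: demand=3,sold=3 ship[2->3]=2 ship[1->2]=2 ship[0->1]=1 prod=2 -> [11 3 7 6]
Step 4: demand=3,sold=3 ship[2->3]=2 ship[1->2]=2 ship[0->1]=1 prod=2 -> [12 2 7 5]
Step 5: demand=3,sold=3 ship[2->3]=2 ship[1->2]=2 ship[0->1]=1 prod=2 -> [13 1 7 4]
Step 6: demand=3,sold=3 ship[2->3]=2 ship[1->2]=1 ship[0->1]=1 prod=2 -> [14 1 6 3]
Step 7: demand=3,sold=3 ship[2->3]=2 ship[1->2]=1 ship[0->1]=1 prod=2 -> [15 1 5 2]
Step 8: demand=3,sold=2 ship[2->3]=2 ship[1->2]=1 ship[0->1]=1 prod=2 -> [16 1 4 2]
Step 9: demand=3,sold=2 ship[2->3]=2 ship[1->2]=1 ship[0->1]=1 prod=2 -> [17 1 3 2]
Step 10: demand=3,sold=2 ship[2->3]=2 ship[1->2]=1 ship[0->1]=1 prod=2 -> [18 1 2 2]
Step 11: demand=3,sold=2 ship[2->3]=2 ship[1->2]=1 ship[0->1]=1 prod=2 -> [19 1 1 2]
Step 12: demand=3,sold=2 ship[2->3]=1 ship[1->2]=1 ship[0->1]=1 prod=2 -> [20 1 1 1]
First stockout at step 8

8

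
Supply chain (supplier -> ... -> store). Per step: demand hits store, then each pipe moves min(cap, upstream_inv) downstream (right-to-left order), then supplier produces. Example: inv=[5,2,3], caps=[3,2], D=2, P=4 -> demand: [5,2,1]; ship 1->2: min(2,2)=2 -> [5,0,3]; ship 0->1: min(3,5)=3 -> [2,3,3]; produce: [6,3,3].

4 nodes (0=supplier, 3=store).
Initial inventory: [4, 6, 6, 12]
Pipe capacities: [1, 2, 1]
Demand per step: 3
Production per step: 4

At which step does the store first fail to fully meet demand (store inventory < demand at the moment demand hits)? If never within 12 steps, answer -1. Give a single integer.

Step 1: demand=3,sold=3 ship[2->3]=1 ship[1->2]=2 ship[0->1]=1 prod=4 -> [7 5 7 10]
Step 2: demand=3,sold=3 ship[2->3]=1 ship[1->2]=2 ship[0->1]=1 prod=4 -> [10 4 8 8]
Step 3: demand=3,sold=3 ship[2->3]=1 ship[1->2]=2 ship[0->1]=1 prod=4 -> [13 3 9 6]
Step 4: demand=3,sold=3 ship[2->3]=1 ship[1->2]=2 ship[0->1]=1 prod=4 -> [16 2 10 4]
Step 5: demand=3,sold=3 ship[2->3]=1 ship[1->2]=2 ship[0->1]=1 prod=4 -> [19 1 11 2]
Step 6: demand=3,sold=2 ship[2->3]=1 ship[1->2]=1 ship[0->1]=1 prod=4 -> [22 1 11 1]
Step 7: demand=3,sold=1 ship[2->3]=1 ship[1->2]=1 ship[0->1]=1 prod=4 -> [25 1 11 1]
Step 8: demand=3,sold=1 ship[2->3]=1 ship[1->2]=1 ship[0->1]=1 prod=4 -> [28 1 11 1]
Step 9: demand=3,sold=1 ship[2->3]=1 ship[1->2]=1 ship[0->1]=1 prod=4 -> [31 1 11 1]
Step 10: demand=3,sold=1 ship[2->3]=1 ship[1->2]=1 ship[0->1]=1 prod=4 -> [34 1 11 1]
Step 11: demand=3,sold=1 ship[2->3]=1 ship[1->2]=1 ship[0->1]=1 prod=4 -> [37 1 11 1]
Step 12: demand=3,sold=1 ship[2->3]=1 ship[1->2]=1 ship[0->1]=1 prod=4 -> [40 1 11 1]
First stockout at step 6

6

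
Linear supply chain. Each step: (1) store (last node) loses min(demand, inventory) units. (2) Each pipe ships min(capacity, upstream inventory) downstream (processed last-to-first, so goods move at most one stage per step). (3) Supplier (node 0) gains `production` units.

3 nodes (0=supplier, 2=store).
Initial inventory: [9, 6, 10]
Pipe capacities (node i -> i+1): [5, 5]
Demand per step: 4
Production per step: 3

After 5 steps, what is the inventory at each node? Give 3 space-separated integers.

Step 1: demand=4,sold=4 ship[1->2]=5 ship[0->1]=5 prod=3 -> inv=[7 6 11]
Step 2: demand=4,sold=4 ship[1->2]=5 ship[0->1]=5 prod=3 -> inv=[5 6 12]
Step 3: demand=4,sold=4 ship[1->2]=5 ship[0->1]=5 prod=3 -> inv=[3 6 13]
Step 4: demand=4,sold=4 ship[1->2]=5 ship[0->1]=3 prod=3 -> inv=[3 4 14]
Step 5: demand=4,sold=4 ship[1->2]=4 ship[0->1]=3 prod=3 -> inv=[3 3 14]

3 3 14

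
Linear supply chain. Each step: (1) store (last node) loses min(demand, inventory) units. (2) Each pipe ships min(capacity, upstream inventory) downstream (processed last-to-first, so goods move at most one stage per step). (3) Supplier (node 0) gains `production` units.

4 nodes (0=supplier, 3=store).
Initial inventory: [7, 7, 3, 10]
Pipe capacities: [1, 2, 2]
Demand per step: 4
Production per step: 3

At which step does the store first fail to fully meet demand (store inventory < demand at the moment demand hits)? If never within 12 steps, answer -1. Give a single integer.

Step 1: demand=4,sold=4 ship[2->3]=2 ship[1->2]=2 ship[0->1]=1 prod=3 -> [9 6 3 8]
Step 2: demand=4,sold=4 ship[2->3]=2 ship[1->2]=2 ship[0->1]=1 prod=3 -> [11 5 3 6]
Step 3: demand=4,sold=4 ship[2->3]=2 ship[1->2]=2 ship[0->1]=1 prod=3 -> [13 4 3 4]
Step 4: demand=4,sold=4 ship[2->3]=2 ship[1->2]=2 ship[0->1]=1 prod=3 -> [15 3 3 2]
Step 5: demand=4,sold=2 ship[2->3]=2 ship[1->2]=2 ship[0->1]=1 prod=3 -> [17 2 3 2]
Step 6: demand=4,sold=2 ship[2->3]=2 ship[1->2]=2 ship[0->1]=1 prod=3 -> [19 1 3 2]
Step 7: demand=4,sold=2 ship[2->3]=2 ship[1->2]=1 ship[0->1]=1 prod=3 -> [21 1 2 2]
Step 8: demand=4,sold=2 ship[2->3]=2 ship[1->2]=1 ship[0->1]=1 prod=3 -> [23 1 1 2]
Step 9: demand=4,sold=2 ship[2->3]=1 ship[1->2]=1 ship[0->1]=1 prod=3 -> [25 1 1 1]
Step 10: demand=4,sold=1 ship[2->3]=1 ship[1->2]=1 ship[0->1]=1 prod=3 -> [27 1 1 1]
Step 11: demand=4,sold=1 ship[2->3]=1 ship[1->2]=1 ship[0->1]=1 prod=3 -> [29 1 1 1]
Step 12: demand=4,sold=1 ship[2->3]=1 ship[1->2]=1 ship[0->1]=1 prod=3 -> [31 1 1 1]
First stockout at step 5

5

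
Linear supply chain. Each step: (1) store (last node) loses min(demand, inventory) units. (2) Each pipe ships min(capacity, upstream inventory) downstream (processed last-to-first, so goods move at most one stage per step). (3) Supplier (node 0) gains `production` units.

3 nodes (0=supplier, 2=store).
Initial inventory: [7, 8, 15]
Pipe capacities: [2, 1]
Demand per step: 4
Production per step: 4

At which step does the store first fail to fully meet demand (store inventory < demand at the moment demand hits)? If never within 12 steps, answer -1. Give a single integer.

Step 1: demand=4,sold=4 ship[1->2]=1 ship[0->1]=2 prod=4 -> [9 9 12]
Step 2: demand=4,sold=4 ship[1->2]=1 ship[0->1]=2 prod=4 -> [11 10 9]
Step 3: demand=4,sold=4 ship[1->2]=1 ship[0->1]=2 prod=4 -> [13 11 6]
Step 4: demand=4,sold=4 ship[1->2]=1 ship[0->1]=2 prod=4 -> [15 12 3]
Step 5: demand=4,sold=3 ship[1->2]=1 ship[0->1]=2 prod=4 -> [17 13 1]
Step 6: demand=4,sold=1 ship[1->2]=1 ship[0->1]=2 prod=4 -> [19 14 1]
Step 7: demand=4,sold=1 ship[1->2]=1 ship[0->1]=2 prod=4 -> [21 15 1]
Step 8: demand=4,sold=1 ship[1->2]=1 ship[0->1]=2 prod=4 -> [23 16 1]
Step 9: demand=4,sold=1 ship[1->2]=1 ship[0->1]=2 prod=4 -> [25 17 1]
Step 10: demand=4,sold=1 ship[1->2]=1 ship[0->1]=2 prod=4 -> [27 18 1]
Step 11: demand=4,sold=1 ship[1->2]=1 ship[0->1]=2 prod=4 -> [29 19 1]
Step 12: demand=4,sold=1 ship[1->2]=1 ship[0->1]=2 prod=4 -> [31 20 1]
First stockout at step 5

5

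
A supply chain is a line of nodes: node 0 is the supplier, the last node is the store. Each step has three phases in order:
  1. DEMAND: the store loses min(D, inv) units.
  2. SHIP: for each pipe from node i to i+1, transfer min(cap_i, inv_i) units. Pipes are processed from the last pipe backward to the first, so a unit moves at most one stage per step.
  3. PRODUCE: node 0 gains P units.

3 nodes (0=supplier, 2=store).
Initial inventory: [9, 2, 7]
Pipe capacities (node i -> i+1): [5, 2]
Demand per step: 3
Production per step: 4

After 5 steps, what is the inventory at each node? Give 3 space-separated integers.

Step 1: demand=3,sold=3 ship[1->2]=2 ship[0->1]=5 prod=4 -> inv=[8 5 6]
Step 2: demand=3,sold=3 ship[1->2]=2 ship[0->1]=5 prod=4 -> inv=[7 8 5]
Step 3: demand=3,sold=3 ship[1->2]=2 ship[0->1]=5 prod=4 -> inv=[6 11 4]
Step 4: demand=3,sold=3 ship[1->2]=2 ship[0->1]=5 prod=4 -> inv=[5 14 3]
Step 5: demand=3,sold=3 ship[1->2]=2 ship[0->1]=5 prod=4 -> inv=[4 17 2]

4 17 2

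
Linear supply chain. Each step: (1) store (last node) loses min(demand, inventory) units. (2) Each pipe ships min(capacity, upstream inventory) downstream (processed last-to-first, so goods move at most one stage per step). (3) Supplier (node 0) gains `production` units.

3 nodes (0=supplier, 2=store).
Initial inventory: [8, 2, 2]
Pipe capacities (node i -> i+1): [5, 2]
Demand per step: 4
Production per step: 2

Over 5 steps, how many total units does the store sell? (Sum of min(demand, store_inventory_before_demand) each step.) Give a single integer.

Answer: 10

Derivation:
Step 1: sold=2 (running total=2) -> [5 5 2]
Step 2: sold=2 (running total=4) -> [2 8 2]
Step 3: sold=2 (running total=6) -> [2 8 2]
Step 4: sold=2 (running total=8) -> [2 8 2]
Step 5: sold=2 (running total=10) -> [2 8 2]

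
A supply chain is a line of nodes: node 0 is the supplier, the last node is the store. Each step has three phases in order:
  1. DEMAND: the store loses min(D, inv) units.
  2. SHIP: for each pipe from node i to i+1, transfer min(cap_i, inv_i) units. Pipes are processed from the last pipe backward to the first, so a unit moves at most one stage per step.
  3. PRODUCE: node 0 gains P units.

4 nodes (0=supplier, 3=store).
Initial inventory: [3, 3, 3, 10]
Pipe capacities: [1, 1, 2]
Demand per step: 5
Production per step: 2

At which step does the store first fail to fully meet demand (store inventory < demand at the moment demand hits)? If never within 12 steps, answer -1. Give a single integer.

Step 1: demand=5,sold=5 ship[2->3]=2 ship[1->2]=1 ship[0->1]=1 prod=2 -> [4 3 2 7]
Step 2: demand=5,sold=5 ship[2->3]=2 ship[1->2]=1 ship[0->1]=1 prod=2 -> [5 3 1 4]
Step 3: demand=5,sold=4 ship[2->3]=1 ship[1->2]=1 ship[0->1]=1 prod=2 -> [6 3 1 1]
Step 4: demand=5,sold=1 ship[2->3]=1 ship[1->2]=1 ship[0->1]=1 prod=2 -> [7 3 1 1]
Step 5: demand=5,sold=1 ship[2->3]=1 ship[1->2]=1 ship[0->1]=1 prod=2 -> [8 3 1 1]
Step 6: demand=5,sold=1 ship[2->3]=1 ship[1->2]=1 ship[0->1]=1 prod=2 -> [9 3 1 1]
Step 7: demand=5,sold=1 ship[2->3]=1 ship[1->2]=1 ship[0->1]=1 prod=2 -> [10 3 1 1]
Step 8: demand=5,sold=1 ship[2->3]=1 ship[1->2]=1 ship[0->1]=1 prod=2 -> [11 3 1 1]
Step 9: demand=5,sold=1 ship[2->3]=1 ship[1->2]=1 ship[0->1]=1 prod=2 -> [12 3 1 1]
Step 10: demand=5,sold=1 ship[2->3]=1 ship[1->2]=1 ship[0->1]=1 prod=2 -> [13 3 1 1]
Step 11: demand=5,sold=1 ship[2->3]=1 ship[1->2]=1 ship[0->1]=1 prod=2 -> [14 3 1 1]
Step 12: demand=5,sold=1 ship[2->3]=1 ship[1->2]=1 ship[0->1]=1 prod=2 -> [15 3 1 1]
First stockout at step 3

3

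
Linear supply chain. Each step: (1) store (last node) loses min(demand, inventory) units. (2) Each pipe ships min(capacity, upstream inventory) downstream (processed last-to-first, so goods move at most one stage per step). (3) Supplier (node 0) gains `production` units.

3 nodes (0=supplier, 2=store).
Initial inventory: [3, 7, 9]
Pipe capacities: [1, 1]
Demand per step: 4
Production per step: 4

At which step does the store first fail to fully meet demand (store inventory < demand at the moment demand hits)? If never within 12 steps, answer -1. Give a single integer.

Step 1: demand=4,sold=4 ship[1->2]=1 ship[0->1]=1 prod=4 -> [6 7 6]
Step 2: demand=4,sold=4 ship[1->2]=1 ship[0->1]=1 prod=4 -> [9 7 3]
Step 3: demand=4,sold=3 ship[1->2]=1 ship[0->1]=1 prod=4 -> [12 7 1]
Step 4: demand=4,sold=1 ship[1->2]=1 ship[0->1]=1 prod=4 -> [15 7 1]
Step 5: demand=4,sold=1 ship[1->2]=1 ship[0->1]=1 prod=4 -> [18 7 1]
Step 6: demand=4,sold=1 ship[1->2]=1 ship[0->1]=1 prod=4 -> [21 7 1]
Step 7: demand=4,sold=1 ship[1->2]=1 ship[0->1]=1 prod=4 -> [24 7 1]
Step 8: demand=4,sold=1 ship[1->2]=1 ship[0->1]=1 prod=4 -> [27 7 1]
Step 9: demand=4,sold=1 ship[1->2]=1 ship[0->1]=1 prod=4 -> [30 7 1]
Step 10: demand=4,sold=1 ship[1->2]=1 ship[0->1]=1 prod=4 -> [33 7 1]
Step 11: demand=4,sold=1 ship[1->2]=1 ship[0->1]=1 prod=4 -> [36 7 1]
Step 12: demand=4,sold=1 ship[1->2]=1 ship[0->1]=1 prod=4 -> [39 7 1]
First stockout at step 3

3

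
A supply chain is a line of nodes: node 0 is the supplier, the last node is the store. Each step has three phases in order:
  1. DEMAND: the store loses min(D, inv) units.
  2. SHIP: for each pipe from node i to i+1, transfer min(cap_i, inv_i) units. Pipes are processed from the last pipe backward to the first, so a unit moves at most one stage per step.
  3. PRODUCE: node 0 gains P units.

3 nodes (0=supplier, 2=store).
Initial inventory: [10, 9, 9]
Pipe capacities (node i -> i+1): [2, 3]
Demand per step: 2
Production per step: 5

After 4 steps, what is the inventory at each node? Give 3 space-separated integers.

Step 1: demand=2,sold=2 ship[1->2]=3 ship[0->1]=2 prod=5 -> inv=[13 8 10]
Step 2: demand=2,sold=2 ship[1->2]=3 ship[0->1]=2 prod=5 -> inv=[16 7 11]
Step 3: demand=2,sold=2 ship[1->2]=3 ship[0->1]=2 prod=5 -> inv=[19 6 12]
Step 4: demand=2,sold=2 ship[1->2]=3 ship[0->1]=2 prod=5 -> inv=[22 5 13]

22 5 13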